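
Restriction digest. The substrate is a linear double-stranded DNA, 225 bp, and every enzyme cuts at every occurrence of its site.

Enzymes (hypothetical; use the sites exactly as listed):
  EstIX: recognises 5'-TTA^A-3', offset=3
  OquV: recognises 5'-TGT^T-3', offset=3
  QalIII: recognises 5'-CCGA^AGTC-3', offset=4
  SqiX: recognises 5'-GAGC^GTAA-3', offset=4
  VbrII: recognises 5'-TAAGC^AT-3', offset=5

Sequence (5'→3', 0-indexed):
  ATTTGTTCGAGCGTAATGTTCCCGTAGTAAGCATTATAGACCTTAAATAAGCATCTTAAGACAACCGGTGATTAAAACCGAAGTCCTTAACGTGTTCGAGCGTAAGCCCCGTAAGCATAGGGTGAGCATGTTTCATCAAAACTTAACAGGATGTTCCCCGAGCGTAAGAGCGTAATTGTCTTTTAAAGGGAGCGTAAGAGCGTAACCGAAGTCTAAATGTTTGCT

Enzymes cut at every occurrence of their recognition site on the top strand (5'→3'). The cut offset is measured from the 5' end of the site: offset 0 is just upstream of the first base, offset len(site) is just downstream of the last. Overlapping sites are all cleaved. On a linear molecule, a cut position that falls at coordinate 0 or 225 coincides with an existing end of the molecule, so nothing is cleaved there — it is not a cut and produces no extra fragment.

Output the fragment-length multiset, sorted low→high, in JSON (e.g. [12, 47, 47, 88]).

Scan for sites:
  EstIX TTAA/3: at [42, 55, 71, 86, 142, 182] ⇒ [45, 58, 74, 89, 145, 185]
  OquV TGTT/3: at [3, 16, 92, 128, 151, 217] ⇒ [6, 19, 95, 131, 154, 220]
  QalIII CCGAAGTC/4: at [77, 205] ⇒ [81, 209]
  SqiX GAGCGTAA/4: at [8, 97, 159, 167, 189, 197] ⇒ [12, 101, 163, 171, 193, 201]
  VbrII TAAGCAT/5: at [27, 47, 111] ⇒ [32, 52, 116]

Pooled cuts: [6, 12, 19, 32, 45, 52, 58, 74, 81, 89, 95, 101, 116, 131, 145, 154, 163, 171, 185, 193, 201, 209, 220]

Fragment lengths:
  [0,6): 6 bp
  [6,12): 6 bp
  [12,19): 7 bp
  [19,32): 13 bp
  [32,45): 13 bp
  [45,52): 7 bp
  [52,58): 6 bp
  [58,74): 16 bp
  [74,81): 7 bp
  [81,89): 8 bp
  [89,95): 6 bp
  [95,101): 6 bp
  [101,116): 15 bp
  [116,131): 15 bp
  [131,145): 14 bp
  [145,154): 9 bp
  [154,163): 9 bp
  [163,171): 8 bp
  [171,185): 14 bp
  [185,193): 8 bp
  [193,201): 8 bp
  [201,209): 8 bp
  [209,220): 11 bp
  [220,225): 5 bp

[5,6,6,6,6,6,7,7,7,8,8,8,8,8,9,9,11,13,13,14,14,15,15,16]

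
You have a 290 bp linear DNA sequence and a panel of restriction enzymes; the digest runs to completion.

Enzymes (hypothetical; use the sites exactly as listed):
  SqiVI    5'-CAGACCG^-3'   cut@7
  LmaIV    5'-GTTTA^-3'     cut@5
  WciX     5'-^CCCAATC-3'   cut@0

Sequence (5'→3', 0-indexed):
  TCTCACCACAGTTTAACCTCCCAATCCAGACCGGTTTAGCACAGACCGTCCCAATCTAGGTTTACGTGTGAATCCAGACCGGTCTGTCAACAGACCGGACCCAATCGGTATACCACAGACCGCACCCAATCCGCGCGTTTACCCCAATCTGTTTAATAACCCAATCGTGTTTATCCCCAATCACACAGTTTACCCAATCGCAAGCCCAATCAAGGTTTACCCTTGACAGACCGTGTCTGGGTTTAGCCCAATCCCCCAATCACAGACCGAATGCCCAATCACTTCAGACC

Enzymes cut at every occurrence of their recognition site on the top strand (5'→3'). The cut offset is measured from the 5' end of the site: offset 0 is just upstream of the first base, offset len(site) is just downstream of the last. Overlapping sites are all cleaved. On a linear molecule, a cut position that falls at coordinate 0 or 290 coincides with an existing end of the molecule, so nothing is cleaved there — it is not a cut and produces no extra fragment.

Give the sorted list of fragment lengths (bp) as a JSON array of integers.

[1,1,1,2,2,2,4,4,4,5,8,10,12,12,13,14,14,14,15,15,15,15,16,17,17,17,17,23]

Site scan:
  SqiVI (CAGACCG, off=7): starts [26, 41, 74, 90, 115, 226, 262] → cuts [33, 48, 81, 97, 122, 233, 269]
  LmaIV (GTTTA, off=5): starts [10, 33, 59, 136, 150, 168, 187, 214, 240] → cuts [15, 38, 64, 141, 155, 173, 192, 219, 245]
  WciX (CCCAATC, off=0): starts [19, 49, 99, 124, 142, 159, 175, 192, 204, 246, 254, 273] → cuts [19, 49, 99, 124, 142, 159, 175, 192, 204, 246, 254, 273]

Pooled cuts: [15, 19, 33, 38, 48, 49, 64, 81, 97, 99, 122, 124, 141, 142, 155, 159, 173, 175, 192, 204, 219, 233, 245, 246, 254, 269, 273]

Fragment lengths:
  [0,15): 15 bp
  [15,19): 4 bp
  [19,33): 14 bp
  [33,38): 5 bp
  [38,48): 10 bp
  [48,49): 1 bp
  [49,64): 15 bp
  [64,81): 17 bp
  [81,97): 16 bp
  [97,99): 2 bp
  [99,122): 23 bp
  [122,124): 2 bp
  [124,141): 17 bp
  [141,142): 1 bp
  [142,155): 13 bp
  [155,159): 4 bp
  [159,173): 14 bp
  [173,175): 2 bp
  [175,192): 17 bp
  [192,204): 12 bp
  [204,219): 15 bp
  [219,233): 14 bp
  [233,245): 12 bp
  [245,246): 1 bp
  [246,254): 8 bp
  [254,269): 15 bp
  [269,273): 4 bp
  [273,290): 17 bp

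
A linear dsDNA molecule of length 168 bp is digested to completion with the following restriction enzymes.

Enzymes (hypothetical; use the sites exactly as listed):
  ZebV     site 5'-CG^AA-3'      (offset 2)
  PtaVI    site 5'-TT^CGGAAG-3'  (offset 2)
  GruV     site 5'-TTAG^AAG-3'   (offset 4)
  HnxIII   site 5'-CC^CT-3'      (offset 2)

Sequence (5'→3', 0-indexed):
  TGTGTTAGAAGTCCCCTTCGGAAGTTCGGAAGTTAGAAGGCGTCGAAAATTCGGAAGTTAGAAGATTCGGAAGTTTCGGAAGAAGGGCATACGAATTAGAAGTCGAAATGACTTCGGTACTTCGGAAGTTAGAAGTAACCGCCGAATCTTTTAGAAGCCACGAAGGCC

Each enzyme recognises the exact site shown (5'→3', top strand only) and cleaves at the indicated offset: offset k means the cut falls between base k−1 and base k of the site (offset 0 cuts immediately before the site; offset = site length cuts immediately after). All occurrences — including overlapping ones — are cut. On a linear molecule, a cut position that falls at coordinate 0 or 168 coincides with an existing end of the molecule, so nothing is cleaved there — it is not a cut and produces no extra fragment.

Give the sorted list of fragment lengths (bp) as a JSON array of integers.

Per-enzyme occurrences:
  ZebV CGAA/2: at [43, 91, 103, 142, 160] ⇒ [45, 93, 105, 144, 162]
  PtaVI TTCGGAAG/2: at [16, 24, 49, 65, 74, 120] ⇒ [18, 26, 51, 67, 76, 122]
  GruV TTAGAAG/4: at [4, 32, 57, 95, 128, 150] ⇒ [8, 36, 61, 99, 132, 154]
  HnxIII CCCT/2: at [13] ⇒ [15]

Pooled cuts: [8, 15, 18, 26, 36, 45, 51, 61, 67, 76, 93, 99, 105, 122, 132, 144, 154, 162]

Fragments:
  [0,8): 8 bp
  [8,15): 7 bp
  [15,18): 3 bp
  [18,26): 8 bp
  [26,36): 10 bp
  [36,45): 9 bp
  [45,51): 6 bp
  [51,61): 10 bp
  [61,67): 6 bp
  [67,76): 9 bp
  [76,93): 17 bp
  [93,99): 6 bp
  [99,105): 6 bp
  [105,122): 17 bp
  [122,132): 10 bp
  [132,144): 12 bp
  [144,154): 10 bp
  [154,162): 8 bp
  [162,168): 6 bp

[3,6,6,6,6,6,7,8,8,8,9,9,10,10,10,10,12,17,17]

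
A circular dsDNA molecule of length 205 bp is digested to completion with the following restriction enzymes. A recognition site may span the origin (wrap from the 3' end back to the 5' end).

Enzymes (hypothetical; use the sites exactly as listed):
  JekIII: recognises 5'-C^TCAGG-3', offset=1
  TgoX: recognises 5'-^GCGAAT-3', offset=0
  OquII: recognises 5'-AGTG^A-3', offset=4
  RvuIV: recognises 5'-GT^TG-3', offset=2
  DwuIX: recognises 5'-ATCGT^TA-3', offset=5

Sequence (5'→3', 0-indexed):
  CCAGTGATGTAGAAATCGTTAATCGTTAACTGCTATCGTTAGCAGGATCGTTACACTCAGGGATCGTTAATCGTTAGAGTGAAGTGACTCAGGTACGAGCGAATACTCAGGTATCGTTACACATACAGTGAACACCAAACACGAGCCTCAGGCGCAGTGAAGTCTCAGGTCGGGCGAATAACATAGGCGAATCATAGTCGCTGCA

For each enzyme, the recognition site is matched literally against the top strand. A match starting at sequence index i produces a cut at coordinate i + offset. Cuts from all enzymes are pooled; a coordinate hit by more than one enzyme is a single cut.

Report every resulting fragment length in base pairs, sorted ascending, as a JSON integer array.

Site scan:
  JekIII (CTCAGG, off=1): starts [55, 87, 105, 146, 163] → cuts [56, 88, 106, 147, 164]
  TgoX (GCGAAT, off=0): starts [98, 173, 186] → cuts [98, 173, 186]
  OquII (AGTGA, off=4): starts [2, 77, 82, 126, 155] → cuts [6, 81, 86, 130, 159]
  RvuIV (GTTG, off=2): no sites
  DwuIX (ATCGTTA, off=5): starts [14, 21, 34, 46, 62, 69, 112] → cuts [19, 26, 39, 51, 67, 74, 117]

Pooled cuts: [6, 19, 26, 39, 51, 56, 67, 74, 81, 86, 88, 98, 106, 117, 130, 147, 159, 164, 173, 186]

Fragments:
  6→19: 13 bp
  19→26: 7 bp
  26→39: 13 bp
  39→51: 12 bp
  51→56: 5 bp
  56→67: 11 bp
  67→74: 7 bp
  74→81: 7 bp
  81→86: 5 bp
  86→88: 2 bp
  88→98: 10 bp
  98→106: 8 bp
  106→117: 11 bp
  117→130: 13 bp
  130→147: 17 bp
  147→159: 12 bp
  159→164: 5 bp
  164→173: 9 bp
  173→186: 13 bp
  186→6 (wrap): 205-186+6 = 25 bp

[2,5,5,5,7,7,7,8,9,10,11,11,12,12,13,13,13,13,17,25]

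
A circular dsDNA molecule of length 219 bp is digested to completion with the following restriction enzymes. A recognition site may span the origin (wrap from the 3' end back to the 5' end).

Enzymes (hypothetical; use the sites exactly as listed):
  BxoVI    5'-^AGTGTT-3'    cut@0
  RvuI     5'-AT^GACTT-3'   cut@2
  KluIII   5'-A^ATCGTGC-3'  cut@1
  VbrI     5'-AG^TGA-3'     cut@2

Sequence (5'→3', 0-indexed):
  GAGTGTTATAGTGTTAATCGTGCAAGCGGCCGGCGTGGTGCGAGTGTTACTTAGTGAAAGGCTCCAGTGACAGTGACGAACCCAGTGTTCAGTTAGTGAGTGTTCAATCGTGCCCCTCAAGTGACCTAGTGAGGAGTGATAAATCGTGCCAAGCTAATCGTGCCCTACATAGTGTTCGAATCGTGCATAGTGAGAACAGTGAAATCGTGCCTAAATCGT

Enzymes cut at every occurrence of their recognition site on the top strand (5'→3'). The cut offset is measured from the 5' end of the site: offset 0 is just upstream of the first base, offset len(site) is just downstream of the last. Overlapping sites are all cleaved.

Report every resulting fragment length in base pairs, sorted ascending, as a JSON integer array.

Site scan:
  BxoVI (AGTGTT, off=0): starts [1, 9, 42, 83, 98, 170] → cuts [1, 9, 42, 83, 98, 170]
  RvuI (ATGACTT, off=2): no sites
  KluIII (AATCGTGC, off=1): starts [15, 105, 141, 155, 178, 202] → cuts [16, 106, 142, 156, 179, 203]
  VbrI (AGTGA, off=2): starts [52, 65, 71, 94, 119, 127, 134, 188, 197] → cuts [54, 67, 73, 96, 121, 129, 136, 190, 199]

All cut coordinates (distinct, sorted): [1, 9, 16, 42, 54, 67, 73, 83, 96, 98, 106, 121, 129, 136, 142, 156, 170, 179, 190, 199, 203]

Fragments:
  1→9: 8 bp
  9→16: 7 bp
  16→42: 26 bp
  42→54: 12 bp
  54→67: 13 bp
  67→73: 6 bp
  73→83: 10 bp
  83→96: 13 bp
  96→98: 2 bp
  98→106: 8 bp
  106→121: 15 bp
  121→129: 8 bp
  129→136: 7 bp
  136→142: 6 bp
  142→156: 14 bp
  156→170: 14 bp
  170→179: 9 bp
  179→190: 11 bp
  190→199: 9 bp
  199→203: 4 bp
  203→1 (wrap): 219-203+1 = 17 bp

[2,4,6,6,7,7,8,8,8,9,9,10,11,12,13,13,14,14,15,17,26]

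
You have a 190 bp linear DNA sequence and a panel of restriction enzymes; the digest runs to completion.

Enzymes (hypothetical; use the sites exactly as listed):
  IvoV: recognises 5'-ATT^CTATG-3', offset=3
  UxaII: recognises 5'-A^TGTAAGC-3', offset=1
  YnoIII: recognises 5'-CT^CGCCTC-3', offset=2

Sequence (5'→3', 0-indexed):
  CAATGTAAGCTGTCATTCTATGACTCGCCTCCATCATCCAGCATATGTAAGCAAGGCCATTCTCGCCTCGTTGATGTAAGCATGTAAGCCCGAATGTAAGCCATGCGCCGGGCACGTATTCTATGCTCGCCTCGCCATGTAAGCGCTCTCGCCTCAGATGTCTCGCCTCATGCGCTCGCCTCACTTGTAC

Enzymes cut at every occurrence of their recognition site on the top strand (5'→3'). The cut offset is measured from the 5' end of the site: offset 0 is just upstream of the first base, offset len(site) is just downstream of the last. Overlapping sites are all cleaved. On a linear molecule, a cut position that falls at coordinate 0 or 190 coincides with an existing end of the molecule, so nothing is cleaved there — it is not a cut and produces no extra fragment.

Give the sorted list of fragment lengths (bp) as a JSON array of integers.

Site scan:
  IvoV (ATTCTATG, off=3): starts [14, 117] → cuts [17, 120]
  UxaII (ATGTAAGC, off=1): starts [2, 44, 73, 81, 93, 136] → cuts [3, 45, 74, 82, 94, 137]
  YnoIII (CTCGCCTC, off=2): starts [23, 61, 125, 147, 161, 174] → cuts [25, 63, 127, 149, 163, 176]

All cut coordinates (distinct, sorted): [3, 17, 25, 45, 63, 74, 82, 94, 120, 127, 137, 149, 163, 176]

Fragment lengths:
  [0,3): 3 bp
  [3,17): 14 bp
  [17,25): 8 bp
  [25,45): 20 bp
  [45,63): 18 bp
  [63,74): 11 bp
  [74,82): 8 bp
  [82,94): 12 bp
  [94,120): 26 bp
  [120,127): 7 bp
  [127,137): 10 bp
  [137,149): 12 bp
  [149,163): 14 bp
  [163,176): 13 bp
  [176,190): 14 bp

[3,7,8,8,10,11,12,12,13,14,14,14,18,20,26]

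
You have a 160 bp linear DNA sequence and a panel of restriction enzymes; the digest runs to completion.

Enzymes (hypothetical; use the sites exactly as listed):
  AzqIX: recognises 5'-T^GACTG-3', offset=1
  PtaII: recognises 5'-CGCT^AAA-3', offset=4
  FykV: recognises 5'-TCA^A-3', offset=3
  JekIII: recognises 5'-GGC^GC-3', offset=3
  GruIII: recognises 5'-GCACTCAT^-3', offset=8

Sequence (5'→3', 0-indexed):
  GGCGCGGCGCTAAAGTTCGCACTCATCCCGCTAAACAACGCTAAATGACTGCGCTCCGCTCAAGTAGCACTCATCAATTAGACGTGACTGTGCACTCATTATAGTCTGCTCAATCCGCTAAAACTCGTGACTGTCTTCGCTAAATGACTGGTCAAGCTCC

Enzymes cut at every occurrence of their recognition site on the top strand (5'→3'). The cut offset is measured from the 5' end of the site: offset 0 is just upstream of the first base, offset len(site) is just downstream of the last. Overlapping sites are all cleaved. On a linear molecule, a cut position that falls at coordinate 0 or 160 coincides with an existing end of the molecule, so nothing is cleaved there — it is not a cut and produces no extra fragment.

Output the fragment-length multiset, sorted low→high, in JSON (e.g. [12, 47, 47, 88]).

Per-enzyme occurrences:
  AzqIX (TGACTG, off=1): starts [45, 84, 127, 144] → cuts [46, 85, 128, 145]
  PtaII (CGCTAAA, off=4): starts [7, 28, 38, 115, 137] → cuts [11, 32, 42, 119, 141]
  FykV (TCAA, off=3): starts [59, 73, 109, 151] → cuts [62, 76, 112, 154]
  JekIII (GGCGC, off=3): starts [0, 5] → cuts [3, 8]
  GruIII (GCACTCAT, off=8): starts [18, 66, 91] → cuts [26, 74, 99]

All cut coordinates (distinct, sorted): [3, 8, 11, 26, 32, 42, 46, 62, 74, 76, 85, 99, 112, 119, 128, 141, 145, 154]

Fragment lengths:
  [0,3): 3 bp
  [3,8): 5 bp
  [8,11): 3 bp
  [11,26): 15 bp
  [26,32): 6 bp
  [32,42): 10 bp
  [42,46): 4 bp
  [46,62): 16 bp
  [62,74): 12 bp
  [74,76): 2 bp
  [76,85): 9 bp
  [85,99): 14 bp
  [99,112): 13 bp
  [112,119): 7 bp
  [119,128): 9 bp
  [128,141): 13 bp
  [141,145): 4 bp
  [145,154): 9 bp
  [154,160): 6 bp

[2,3,3,4,4,5,6,6,7,9,9,9,10,12,13,13,14,15,16]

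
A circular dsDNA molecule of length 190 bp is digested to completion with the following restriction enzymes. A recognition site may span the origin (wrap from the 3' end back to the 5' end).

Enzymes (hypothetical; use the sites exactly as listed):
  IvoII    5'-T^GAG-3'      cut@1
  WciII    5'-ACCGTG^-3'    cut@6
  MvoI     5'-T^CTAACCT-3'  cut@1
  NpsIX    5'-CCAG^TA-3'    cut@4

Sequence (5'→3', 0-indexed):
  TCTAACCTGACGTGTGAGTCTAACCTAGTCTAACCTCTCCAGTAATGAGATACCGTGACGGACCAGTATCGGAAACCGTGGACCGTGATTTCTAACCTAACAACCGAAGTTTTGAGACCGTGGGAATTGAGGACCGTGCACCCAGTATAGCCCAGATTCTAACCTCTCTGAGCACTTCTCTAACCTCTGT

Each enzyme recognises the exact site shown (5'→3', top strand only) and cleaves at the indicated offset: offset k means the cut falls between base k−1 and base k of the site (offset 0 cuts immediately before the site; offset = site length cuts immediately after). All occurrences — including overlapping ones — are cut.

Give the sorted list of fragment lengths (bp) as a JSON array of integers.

[4,4,4,6,7,7,9,9,10,10,10,11,11,12,13,13,14,14,22]

Scan for sites:
  IvoII (TGAG, off=1): starts [14, 45, 112, 127, 168] → cuts [15, 46, 113, 128, 169]
  WciII (ACCGTG, off=6): starts [51, 74, 81, 116, 132] → cuts [57, 80, 87, 122, 138]
  MvoI (TCTAACCT, off=1): starts [0, 18, 28, 90, 157, 178] → cuts [1, 19, 29, 91, 158, 179]
  NpsIX (CCAGTA, off=4): starts [38, 62, 141] → cuts [42, 66, 145]

All cut coordinates (distinct, sorted): [1, 15, 19, 29, 42, 46, 57, 66, 80, 87, 91, 113, 122, 128, 138, 145, 158, 169, 179]

Fragment lengths:
  1→15: 14 bp
  15→19: 4 bp
  19→29: 10 bp
  29→42: 13 bp
  42→46: 4 bp
  46→57: 11 bp
  57→66: 9 bp
  66→80: 14 bp
  80→87: 7 bp
  87→91: 4 bp
  91→113: 22 bp
  113→122: 9 bp
  122→128: 6 bp
  128→138: 10 bp
  138→145: 7 bp
  145→158: 13 bp
  158→169: 11 bp
  169→179: 10 bp
  179→1 (wrap): 190-179+1 = 12 bp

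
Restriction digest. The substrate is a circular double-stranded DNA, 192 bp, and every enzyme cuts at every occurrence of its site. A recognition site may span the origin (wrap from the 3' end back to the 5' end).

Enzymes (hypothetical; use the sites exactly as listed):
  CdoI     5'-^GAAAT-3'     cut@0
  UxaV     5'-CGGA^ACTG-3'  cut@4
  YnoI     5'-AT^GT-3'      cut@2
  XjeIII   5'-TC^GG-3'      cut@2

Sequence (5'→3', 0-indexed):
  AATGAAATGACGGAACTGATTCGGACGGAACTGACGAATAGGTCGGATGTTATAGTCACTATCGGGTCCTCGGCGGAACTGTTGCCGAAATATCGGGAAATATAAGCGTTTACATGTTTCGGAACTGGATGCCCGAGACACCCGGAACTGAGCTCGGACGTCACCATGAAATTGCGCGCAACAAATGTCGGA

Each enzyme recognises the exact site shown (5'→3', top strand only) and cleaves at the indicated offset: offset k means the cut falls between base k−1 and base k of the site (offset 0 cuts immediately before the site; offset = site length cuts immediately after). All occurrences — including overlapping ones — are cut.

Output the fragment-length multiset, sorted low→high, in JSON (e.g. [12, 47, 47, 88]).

[1,2,3,3,4,5,5,6,7,8,8,8,9,9,11,12,15,15,19,19,23]

Site scan:
  CdoI GAAAT/0: at [3, 86, 96, 167, 190] ⇒ [3, 86, 96, 167, 190]
  UxaV CGGAACTG/4: at [10, 25, 73, 119, 142] ⇒ [14, 29, 77, 123, 146]
  YnoI ATGT/2: at [46, 113, 184] ⇒ [48, 115, 186]
  XjeIII TCGG/2: at [20, 42, 61, 69, 92, 118, 153, 187] ⇒ [22, 44, 63, 71, 94, 120, 155, 189]

Pooled cuts: [3, 14, 22, 29, 44, 48, 63, 71, 77, 86, 94, 96, 115, 120, 123, 146, 155, 167, 186, 189, 190]

Fragment lengths:
  3→14: 11 bp
  14→22: 8 bp
  22→29: 7 bp
  29→44: 15 bp
  44→48: 4 bp
  48→63: 15 bp
  63→71: 8 bp
  71→77: 6 bp
  77→86: 9 bp
  86→94: 8 bp
  94→96: 2 bp
  96→115: 19 bp
  115→120: 5 bp
  120→123: 3 bp
  123→146: 23 bp
  146→155: 9 bp
  155→167: 12 bp
  167→186: 19 bp
  186→189: 3 bp
  189→190: 1 bp
  190→3 (wrap): 192-190+3 = 5 bp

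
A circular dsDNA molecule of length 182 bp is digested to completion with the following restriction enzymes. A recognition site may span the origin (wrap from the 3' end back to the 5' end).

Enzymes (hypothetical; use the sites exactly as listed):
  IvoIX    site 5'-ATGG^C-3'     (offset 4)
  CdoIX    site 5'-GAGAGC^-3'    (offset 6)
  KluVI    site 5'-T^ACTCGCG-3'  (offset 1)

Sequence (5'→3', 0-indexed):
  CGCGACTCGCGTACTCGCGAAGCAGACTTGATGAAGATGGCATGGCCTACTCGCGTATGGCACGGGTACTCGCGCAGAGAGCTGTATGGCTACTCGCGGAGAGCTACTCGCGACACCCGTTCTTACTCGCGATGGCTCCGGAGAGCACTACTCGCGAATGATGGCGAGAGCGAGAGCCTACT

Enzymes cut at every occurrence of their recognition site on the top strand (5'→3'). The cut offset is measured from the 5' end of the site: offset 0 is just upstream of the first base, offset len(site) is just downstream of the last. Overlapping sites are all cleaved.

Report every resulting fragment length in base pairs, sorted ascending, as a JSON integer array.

Per-enzyme occurrences:
  IvoIX (ATGGC, off=4): starts [36, 41, 56, 85, 131, 160] → cuts [40, 45, 60, 89, 135, 164]
  CdoIX (GAGAGC, off=6): starts [76, 98, 140, 165, 171] → cuts [82, 104, 146, 171, 177]
  KluVI (TACTCGCG, off=1): starts [11, 47, 66, 90, 104, 123, 148, 178] → cuts [12, 48, 67, 91, 105, 124, 149, 179]

Pooled cuts: [12, 40, 45, 48, 60, 67, 82, 89, 91, 104, 105, 124, 135, 146, 149, 164, 171, 177, 179]

Fragment lengths:
  12→40: 28 bp
  40→45: 5 bp
  45→48: 3 bp
  48→60: 12 bp
  60→67: 7 bp
  67→82: 15 bp
  82→89: 7 bp
  89→91: 2 bp
  91→104: 13 bp
  104→105: 1 bp
  105→124: 19 bp
  124→135: 11 bp
  135→146: 11 bp
  146→149: 3 bp
  149→164: 15 bp
  164→171: 7 bp
  171→177: 6 bp
  177→179: 2 bp
  179→12 (wrap): 182-179+12 = 15 bp

[1,2,2,3,3,5,6,7,7,7,11,11,12,13,15,15,15,19,28]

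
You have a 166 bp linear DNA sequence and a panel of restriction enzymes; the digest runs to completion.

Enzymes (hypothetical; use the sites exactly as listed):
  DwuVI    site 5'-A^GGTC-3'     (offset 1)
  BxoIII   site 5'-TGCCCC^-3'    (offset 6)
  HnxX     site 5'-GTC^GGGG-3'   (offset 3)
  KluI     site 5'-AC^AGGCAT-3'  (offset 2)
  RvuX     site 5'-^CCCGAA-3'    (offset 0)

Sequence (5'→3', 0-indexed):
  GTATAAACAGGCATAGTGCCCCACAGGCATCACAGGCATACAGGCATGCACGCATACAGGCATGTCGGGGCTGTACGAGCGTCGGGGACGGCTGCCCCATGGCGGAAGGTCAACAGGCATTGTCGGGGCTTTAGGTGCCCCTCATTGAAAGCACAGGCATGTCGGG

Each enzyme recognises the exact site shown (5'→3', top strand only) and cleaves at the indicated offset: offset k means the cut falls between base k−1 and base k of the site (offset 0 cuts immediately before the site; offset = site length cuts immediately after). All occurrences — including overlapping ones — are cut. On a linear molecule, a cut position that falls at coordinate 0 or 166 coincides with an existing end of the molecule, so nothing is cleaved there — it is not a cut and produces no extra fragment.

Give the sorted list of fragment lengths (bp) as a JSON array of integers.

[2,7,8,8,9,9,9,10,12,13,14,15,16,17,17]

Scan for sites:
  DwuVI (AGGTC, off=1): starts [106] → cuts [107]
  BxoIII (TGCCCC, off=6): starts [16, 92, 135] → cuts [22, 98, 141]
  HnxX (GTCGGGG, off=3): starts [63, 80, 121] → cuts [66, 83, 124]
  KluI (ACAGGCAT, off=2): starts [6, 22, 31, 39, 55, 112, 152] → cuts [8, 24, 33, 41, 57, 114, 154]
  RvuX (CCCGAA, off=0): no sites

All cut coordinates (distinct, sorted): [8, 22, 24, 33, 41, 57, 66, 83, 98, 107, 114, 124, 141, 154]

Fragments:
  [0,8): 8 bp
  [8,22): 14 bp
  [22,24): 2 bp
  [24,33): 9 bp
  [33,41): 8 bp
  [41,57): 16 bp
  [57,66): 9 bp
  [66,83): 17 bp
  [83,98): 15 bp
  [98,107): 9 bp
  [107,114): 7 bp
  [114,124): 10 bp
  [124,141): 17 bp
  [141,154): 13 bp
  [154,166): 12 bp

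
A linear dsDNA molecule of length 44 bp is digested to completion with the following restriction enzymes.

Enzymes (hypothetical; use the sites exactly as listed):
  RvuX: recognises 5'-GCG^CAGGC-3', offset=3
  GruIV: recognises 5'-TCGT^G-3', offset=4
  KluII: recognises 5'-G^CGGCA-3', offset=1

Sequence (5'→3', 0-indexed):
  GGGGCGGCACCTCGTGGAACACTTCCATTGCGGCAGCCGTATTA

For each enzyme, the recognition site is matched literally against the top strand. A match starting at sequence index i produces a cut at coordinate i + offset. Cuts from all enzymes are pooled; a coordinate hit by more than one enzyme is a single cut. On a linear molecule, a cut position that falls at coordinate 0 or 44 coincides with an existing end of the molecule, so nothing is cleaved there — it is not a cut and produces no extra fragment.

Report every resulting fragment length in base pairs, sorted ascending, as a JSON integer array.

Per-enzyme occurrences:
  RvuX (GCGCAGGC, off=3): no sites
  GruIV TCGTG/4: at [11] ⇒ [15]
  KluII GCGGCA/1: at [3, 29] ⇒ [4, 30]

Pooled cuts: [4, 15, 30]

Fragments:
  [0,4): 4 bp
  [4,15): 11 bp
  [15,30): 15 bp
  [30,44): 14 bp

[4,11,14,15]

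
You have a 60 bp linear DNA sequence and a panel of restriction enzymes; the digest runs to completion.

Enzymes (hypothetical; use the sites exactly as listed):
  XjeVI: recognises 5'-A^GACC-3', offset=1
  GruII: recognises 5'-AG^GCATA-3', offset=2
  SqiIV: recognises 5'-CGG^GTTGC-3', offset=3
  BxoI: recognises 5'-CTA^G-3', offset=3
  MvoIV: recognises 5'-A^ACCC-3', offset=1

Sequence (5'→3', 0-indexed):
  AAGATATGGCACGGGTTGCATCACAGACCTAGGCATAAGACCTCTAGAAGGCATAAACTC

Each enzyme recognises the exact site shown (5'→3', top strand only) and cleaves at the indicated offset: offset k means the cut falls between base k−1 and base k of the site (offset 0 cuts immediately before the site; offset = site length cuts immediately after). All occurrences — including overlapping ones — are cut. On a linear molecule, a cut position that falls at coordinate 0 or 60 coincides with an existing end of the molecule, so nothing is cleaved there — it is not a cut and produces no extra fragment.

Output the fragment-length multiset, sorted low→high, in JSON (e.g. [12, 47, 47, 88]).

[1,4,6,6,8,10,11,14]

Scan for sites:
  XjeVI (AGACC, off=1): starts [24, 37] → cuts [25, 38]
  GruII (AGGCATA, off=2): starts [30, 48] → cuts [32, 50]
  SqiIV (CGGGTTGC, off=3): starts [11] → cuts [14]
  BxoI (CTAG, off=3): starts [28, 43] → cuts [31, 46]
  MvoIV (AACCC, off=1): no sites

All cut coordinates (distinct, sorted): [14, 25, 31, 32, 38, 46, 50]

Fragment lengths:
  [0,14): 14 bp
  [14,25): 11 bp
  [25,31): 6 bp
  [31,32): 1 bp
  [32,38): 6 bp
  [38,46): 8 bp
  [46,50): 4 bp
  [50,60): 10 bp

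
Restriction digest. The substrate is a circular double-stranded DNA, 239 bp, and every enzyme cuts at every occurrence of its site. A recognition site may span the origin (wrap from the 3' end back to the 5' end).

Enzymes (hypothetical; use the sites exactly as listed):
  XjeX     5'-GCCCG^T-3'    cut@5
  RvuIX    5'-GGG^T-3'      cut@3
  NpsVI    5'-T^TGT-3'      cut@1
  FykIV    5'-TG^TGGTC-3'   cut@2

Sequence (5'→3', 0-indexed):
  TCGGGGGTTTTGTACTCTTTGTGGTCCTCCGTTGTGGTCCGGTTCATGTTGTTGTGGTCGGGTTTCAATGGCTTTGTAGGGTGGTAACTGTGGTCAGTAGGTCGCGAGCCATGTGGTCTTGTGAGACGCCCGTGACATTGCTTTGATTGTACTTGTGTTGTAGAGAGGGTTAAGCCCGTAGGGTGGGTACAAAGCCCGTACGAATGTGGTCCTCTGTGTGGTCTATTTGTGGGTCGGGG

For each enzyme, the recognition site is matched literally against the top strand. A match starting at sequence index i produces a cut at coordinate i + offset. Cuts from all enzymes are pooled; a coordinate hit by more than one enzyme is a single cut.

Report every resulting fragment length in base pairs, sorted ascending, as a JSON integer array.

[2,2,2,3,3,4,5,5,6,6,6,6,7,7,8,8,9,9,9,9,11,11,11,12,12,13,15,15,23]

Scan for sites:
  XjeX GCCCGT/5: at [127, 173, 193] ⇒ [132, 178, 198]
  RvuIX GGGT/3: at [4, 59, 78, 166, 180, 184, 230, 236] ⇒ [0, 7, 62, 81, 169, 183, 187, 233]
  NpsVI TTGT/1: at [9, 18, 31, 48, 51, 73, 118, 146, 152, 157, 226] ⇒ [10, 19, 32, 49, 52, 74, 119, 147, 153, 158, 227]
  FykIV TGTGGTC/2: at [19, 32, 52, 88, 111, 204, 216] ⇒ [21, 34, 54, 90, 113, 206, 218]

All cut coordinates (distinct, sorted): [0, 7, 10, 19, 21, 32, 34, 49, 52, 54, 62, 74, 81, 90, 113, 119, 132, 147, 153, 158, 169, 178, 183, 187, 198, 206, 218, 227, 233]

Fragments:
  0→7: 7 bp
  7→10: 3 bp
  10→19: 9 bp
  19→21: 2 bp
  21→32: 11 bp
  32→34: 2 bp
  34→49: 15 bp
  49→52: 3 bp
  52→54: 2 bp
  54→62: 8 bp
  62→74: 12 bp
  74→81: 7 bp
  81→90: 9 bp
  90→113: 23 bp
  113→119: 6 bp
  119→132: 13 bp
  132→147: 15 bp
  147→153: 6 bp
  153→158: 5 bp
  158→169: 11 bp
  169→178: 9 bp
  178→183: 5 bp
  183→187: 4 bp
  187→198: 11 bp
  198→206: 8 bp
  206→218: 12 bp
  218→227: 9 bp
  227→233: 6 bp
  233→0 (wrap): 239-233+0 = 6 bp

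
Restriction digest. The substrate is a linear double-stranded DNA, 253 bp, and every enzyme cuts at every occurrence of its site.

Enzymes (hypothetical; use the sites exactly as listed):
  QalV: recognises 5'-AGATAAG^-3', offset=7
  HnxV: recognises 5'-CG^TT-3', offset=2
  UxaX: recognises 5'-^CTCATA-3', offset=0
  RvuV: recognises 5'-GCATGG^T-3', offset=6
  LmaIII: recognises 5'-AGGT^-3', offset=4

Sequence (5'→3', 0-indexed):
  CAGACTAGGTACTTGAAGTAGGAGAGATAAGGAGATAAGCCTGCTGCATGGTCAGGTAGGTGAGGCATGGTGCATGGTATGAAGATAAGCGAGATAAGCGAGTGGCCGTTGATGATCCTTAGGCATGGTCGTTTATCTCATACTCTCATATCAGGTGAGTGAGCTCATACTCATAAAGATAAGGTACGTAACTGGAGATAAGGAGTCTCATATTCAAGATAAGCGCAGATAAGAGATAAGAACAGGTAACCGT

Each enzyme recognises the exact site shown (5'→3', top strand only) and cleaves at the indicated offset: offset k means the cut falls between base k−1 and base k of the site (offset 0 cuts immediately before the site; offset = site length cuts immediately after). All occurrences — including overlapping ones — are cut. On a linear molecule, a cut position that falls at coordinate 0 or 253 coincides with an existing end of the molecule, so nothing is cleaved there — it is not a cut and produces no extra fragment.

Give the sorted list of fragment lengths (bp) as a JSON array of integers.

[2,3,4,4,5,6,6,6,7,7,7,7,8,8,9,9,10,10,10,12,12,12,14,17,17,20,21]

Scan for sites:
  QalV (AGATAAG, off=7): starts [24, 32, 82, 91, 176, 195, 216, 226, 233] → cuts [31, 39, 89, 98, 183, 202, 223, 233, 240]
  HnxV (CGTT, off=2): starts [106, 129] → cuts [108, 131]
  UxaX (CTCATA, off=0): starts [136, 144, 163, 169, 206] → cuts [136, 144, 163, 169, 206]
  RvuV (GCATGGT, off=6): starts [45, 64, 71, 122] → cuts [51, 70, 77, 128]
  LmaIII (AGGT, off=4): starts [6, 53, 57, 152, 181, 243] → cuts [10, 57, 61, 156, 185, 247]

Pooled cuts: [10, 31, 39, 51, 57, 61, 70, 77, 89, 98, 108, 128, 131, 136, 144, 156, 163, 169, 183, 185, 202, 206, 223, 233, 240, 247]

Fragments:
  [0,10): 10 bp
  [10,31): 21 bp
  [31,39): 8 bp
  [39,51): 12 bp
  [51,57): 6 bp
  [57,61): 4 bp
  [61,70): 9 bp
  [70,77): 7 bp
  [77,89): 12 bp
  [89,98): 9 bp
  [98,108): 10 bp
  [108,128): 20 bp
  [128,131): 3 bp
  [131,136): 5 bp
  [136,144): 8 bp
  [144,156): 12 bp
  [156,163): 7 bp
  [163,169): 6 bp
  [169,183): 14 bp
  [183,185): 2 bp
  [185,202): 17 bp
  [202,206): 4 bp
  [206,223): 17 bp
  [223,233): 10 bp
  [233,240): 7 bp
  [240,247): 7 bp
  [247,253): 6 bp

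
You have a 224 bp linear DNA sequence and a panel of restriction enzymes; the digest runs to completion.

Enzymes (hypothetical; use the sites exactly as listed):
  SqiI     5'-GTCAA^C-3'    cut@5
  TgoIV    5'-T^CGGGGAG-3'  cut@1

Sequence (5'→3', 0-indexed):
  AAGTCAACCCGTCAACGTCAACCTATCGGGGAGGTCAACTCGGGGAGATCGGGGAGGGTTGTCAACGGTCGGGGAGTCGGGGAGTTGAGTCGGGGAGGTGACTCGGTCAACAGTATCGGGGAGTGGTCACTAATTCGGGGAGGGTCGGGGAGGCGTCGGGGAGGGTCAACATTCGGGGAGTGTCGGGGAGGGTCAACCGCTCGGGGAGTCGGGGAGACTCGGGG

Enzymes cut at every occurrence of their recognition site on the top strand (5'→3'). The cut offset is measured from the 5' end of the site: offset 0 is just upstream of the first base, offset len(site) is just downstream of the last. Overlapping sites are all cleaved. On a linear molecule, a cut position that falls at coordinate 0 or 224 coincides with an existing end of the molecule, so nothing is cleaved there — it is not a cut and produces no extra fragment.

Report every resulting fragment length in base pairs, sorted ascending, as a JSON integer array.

Site scan:
  SqiI (GTCAAC, off=5): starts [2, 10, 16, 33, 60, 105, 164, 191] → cuts [7, 15, 21, 38, 65, 110, 169, 196]
  TgoIV (TCGGGGAG, off=1): starts [25, 39, 48, 68, 76, 89, 115, 134, 144, 155, 172, 182, 200, 208] → cuts [26, 40, 49, 69, 77, 90, 116, 135, 145, 156, 173, 183, 201, 209]

Pooled cuts: [7, 15, 21, 26, 38, 40, 49, 65, 69, 77, 90, 110, 116, 135, 145, 156, 169, 173, 183, 196, 201, 209]

Fragments:
  [0,7): 7 bp
  [7,15): 8 bp
  [15,21): 6 bp
  [21,26): 5 bp
  [26,38): 12 bp
  [38,40): 2 bp
  [40,49): 9 bp
  [49,65): 16 bp
  [65,69): 4 bp
  [69,77): 8 bp
  [77,90): 13 bp
  [90,110): 20 bp
  [110,116): 6 bp
  [116,135): 19 bp
  [135,145): 10 bp
  [145,156): 11 bp
  [156,169): 13 bp
  [169,173): 4 bp
  [173,183): 10 bp
  [183,196): 13 bp
  [196,201): 5 bp
  [201,209): 8 bp
  [209,224): 15 bp

[2,4,4,5,5,6,6,7,8,8,8,9,10,10,11,12,13,13,13,15,16,19,20]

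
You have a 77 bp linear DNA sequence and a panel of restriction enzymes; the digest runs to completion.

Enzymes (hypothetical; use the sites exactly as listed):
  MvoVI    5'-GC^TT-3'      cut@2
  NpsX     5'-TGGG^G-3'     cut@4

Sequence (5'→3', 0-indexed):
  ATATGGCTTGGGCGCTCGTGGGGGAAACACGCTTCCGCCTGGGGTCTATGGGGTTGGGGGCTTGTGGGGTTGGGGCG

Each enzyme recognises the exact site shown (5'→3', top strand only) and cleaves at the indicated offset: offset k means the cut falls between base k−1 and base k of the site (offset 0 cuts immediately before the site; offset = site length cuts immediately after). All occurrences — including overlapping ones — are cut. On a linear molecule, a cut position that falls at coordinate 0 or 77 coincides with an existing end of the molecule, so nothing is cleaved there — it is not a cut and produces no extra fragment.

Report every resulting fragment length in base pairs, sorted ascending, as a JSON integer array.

Per-enzyme occurrences:
  MvoVI GCTT/2: at [5, 30, 59] ⇒ [7, 32, 61]
  NpsX TGGGG/4: at [18, 39, 48, 54, 64, 70] ⇒ [22, 43, 52, 58, 68, 74]

Pooled cuts: [7, 22, 32, 43, 52, 58, 61, 68, 74]

Fragments:
  [0,7): 7 bp
  [7,22): 15 bp
  [22,32): 10 bp
  [32,43): 11 bp
  [43,52): 9 bp
  [52,58): 6 bp
  [58,61): 3 bp
  [61,68): 7 bp
  [68,74): 6 bp
  [74,77): 3 bp

[3,3,6,6,7,7,9,10,11,15]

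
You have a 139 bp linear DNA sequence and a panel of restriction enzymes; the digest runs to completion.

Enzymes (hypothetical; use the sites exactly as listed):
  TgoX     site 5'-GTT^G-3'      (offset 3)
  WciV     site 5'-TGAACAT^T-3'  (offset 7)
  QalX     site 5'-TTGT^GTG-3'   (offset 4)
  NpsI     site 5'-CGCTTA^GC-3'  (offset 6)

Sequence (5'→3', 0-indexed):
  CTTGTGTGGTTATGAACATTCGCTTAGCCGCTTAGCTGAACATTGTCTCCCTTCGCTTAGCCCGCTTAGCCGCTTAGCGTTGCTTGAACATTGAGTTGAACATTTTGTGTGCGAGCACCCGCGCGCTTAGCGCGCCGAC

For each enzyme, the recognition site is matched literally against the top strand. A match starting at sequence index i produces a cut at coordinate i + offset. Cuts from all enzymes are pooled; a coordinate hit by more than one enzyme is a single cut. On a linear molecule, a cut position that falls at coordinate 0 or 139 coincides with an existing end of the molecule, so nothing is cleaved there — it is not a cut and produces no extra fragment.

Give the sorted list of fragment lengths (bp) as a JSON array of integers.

Per-enzyme occurrences:
  TgoX GTTG/3: at [78, 94] ⇒ [81, 97]
  WciV TGAACATT/7: at [12, 36, 84, 96] ⇒ [19, 43, 91, 103]
  QalX TTGTGTG/4: at [1, 104] ⇒ [5, 108]
  NpsI CGCTTAGC/6: at [20, 28, 53, 62, 70, 123] ⇒ [26, 34, 59, 68, 76, 129]

All cut coordinates (distinct, sorted): [5, 19, 26, 34, 43, 59, 68, 76, 81, 91, 97, 103, 108, 129]

Fragment lengths:
  [0,5): 5 bp
  [5,19): 14 bp
  [19,26): 7 bp
  [26,34): 8 bp
  [34,43): 9 bp
  [43,59): 16 bp
  [59,68): 9 bp
  [68,76): 8 bp
  [76,81): 5 bp
  [81,91): 10 bp
  [91,97): 6 bp
  [97,103): 6 bp
  [103,108): 5 bp
  [108,129): 21 bp
  [129,139): 10 bp

[5,5,5,6,6,7,8,8,9,9,10,10,14,16,21]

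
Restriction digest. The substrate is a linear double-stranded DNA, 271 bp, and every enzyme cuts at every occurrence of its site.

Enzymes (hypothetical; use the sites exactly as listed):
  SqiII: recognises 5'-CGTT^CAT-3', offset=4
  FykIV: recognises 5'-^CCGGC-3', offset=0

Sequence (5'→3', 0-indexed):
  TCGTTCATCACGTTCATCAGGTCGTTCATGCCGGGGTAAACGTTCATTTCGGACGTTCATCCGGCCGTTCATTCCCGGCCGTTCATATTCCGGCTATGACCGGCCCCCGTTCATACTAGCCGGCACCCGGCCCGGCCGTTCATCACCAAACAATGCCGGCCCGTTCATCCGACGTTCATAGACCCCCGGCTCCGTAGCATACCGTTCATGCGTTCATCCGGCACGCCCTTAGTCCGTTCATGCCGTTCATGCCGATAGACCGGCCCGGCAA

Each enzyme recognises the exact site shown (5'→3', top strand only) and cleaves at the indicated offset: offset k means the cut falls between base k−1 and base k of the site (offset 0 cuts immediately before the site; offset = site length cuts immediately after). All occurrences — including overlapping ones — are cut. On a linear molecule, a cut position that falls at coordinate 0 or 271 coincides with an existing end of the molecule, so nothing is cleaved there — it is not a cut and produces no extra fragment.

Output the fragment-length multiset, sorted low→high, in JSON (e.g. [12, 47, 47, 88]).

Scan for sites:
  SqiII (CGTTCAT, off=4): starts [1, 10, 22, 40, 53, 65, 79, 107, 136, 161, 172, 202, 210, 234, 243] → cuts [5, 14, 26, 44, 57, 69, 83, 111, 140, 165, 176, 206, 214, 238, 247]
  FykIV (CCGGC, off=0): starts [60, 74, 89, 99, 119, 126, 131, 155, 185, 217, 259, 264] → cuts [60, 74, 89, 99, 119, 126, 131, 155, 185, 217, 259, 264]

Pooled cuts: [5, 14, 26, 44, 57, 60, 69, 74, 83, 89, 99, 111, 119, 126, 131, 140, 155, 165, 176, 185, 206, 214, 217, 238, 247, 259, 264]

Fragments:
  [0,5): 5 bp
  [5,14): 9 bp
  [14,26): 12 bp
  [26,44): 18 bp
  [44,57): 13 bp
  [57,60): 3 bp
  [60,69): 9 bp
  [69,74): 5 bp
  [74,83): 9 bp
  [83,89): 6 bp
  [89,99): 10 bp
  [99,111): 12 bp
  [111,119): 8 bp
  [119,126): 7 bp
  [126,131): 5 bp
  [131,140): 9 bp
  [140,155): 15 bp
  [155,165): 10 bp
  [165,176): 11 bp
  [176,185): 9 bp
  [185,206): 21 bp
  [206,214): 8 bp
  [214,217): 3 bp
  [217,238): 21 bp
  [238,247): 9 bp
  [247,259): 12 bp
  [259,264): 5 bp
  [264,271): 7 bp

[3,3,5,5,5,5,6,7,7,8,8,9,9,9,9,9,9,10,10,11,12,12,12,13,15,18,21,21]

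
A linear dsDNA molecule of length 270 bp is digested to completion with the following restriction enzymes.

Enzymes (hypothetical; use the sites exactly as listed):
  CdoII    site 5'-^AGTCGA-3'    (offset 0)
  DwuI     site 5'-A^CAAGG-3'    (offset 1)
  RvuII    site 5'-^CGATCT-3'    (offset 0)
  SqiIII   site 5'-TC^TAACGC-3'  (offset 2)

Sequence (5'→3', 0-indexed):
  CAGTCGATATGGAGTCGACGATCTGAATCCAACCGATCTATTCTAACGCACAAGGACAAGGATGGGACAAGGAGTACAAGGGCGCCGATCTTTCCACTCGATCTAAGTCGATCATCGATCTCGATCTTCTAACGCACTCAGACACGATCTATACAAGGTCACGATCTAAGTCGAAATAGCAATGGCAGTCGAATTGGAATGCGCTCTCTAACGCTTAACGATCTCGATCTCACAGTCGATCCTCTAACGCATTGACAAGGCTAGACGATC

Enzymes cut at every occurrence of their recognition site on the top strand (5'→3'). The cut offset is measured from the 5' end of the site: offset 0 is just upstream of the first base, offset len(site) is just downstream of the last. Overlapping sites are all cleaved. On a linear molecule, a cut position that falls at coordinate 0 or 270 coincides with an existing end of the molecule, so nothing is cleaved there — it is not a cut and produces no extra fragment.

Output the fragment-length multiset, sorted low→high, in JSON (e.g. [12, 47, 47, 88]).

Scan for sites:
  CdoII (AGTCGA, off=0): starts [1, 12, 105, 168, 186, 233] → cuts [1, 12, 105, 168, 186, 233]
  DwuI (ACAAGG, off=1): starts [49, 55, 66, 75, 152, 254] → cuts [50, 56, 67, 76, 153, 255]
  RvuII (CGATCT, off=0): starts [18, 33, 85, 98, 115, 121, 144, 161, 218, 224] → cuts [18, 33, 85, 98, 115, 121, 144, 161, 218, 224]
  SqiIII (TCTAACGC, off=2): starts [41, 127, 206, 242] → cuts [43, 129, 208, 244]

All cut coordinates (distinct, sorted): [1, 12, 18, 33, 43, 50, 56, 67, 76, 85, 98, 105, 115, 121, 129, 144, 153, 161, 168, 186, 208, 218, 224, 233, 244, 255]

Fragments:
  [0,1): 1 bp
  [1,12): 11 bp
  [12,18): 6 bp
  [18,33): 15 bp
  [33,43): 10 bp
  [43,50): 7 bp
  [50,56): 6 bp
  [56,67): 11 bp
  [67,76): 9 bp
  [76,85): 9 bp
  [85,98): 13 bp
  [98,105): 7 bp
  [105,115): 10 bp
  [115,121): 6 bp
  [121,129): 8 bp
  [129,144): 15 bp
  [144,153): 9 bp
  [153,161): 8 bp
  [161,168): 7 bp
  [168,186): 18 bp
  [186,208): 22 bp
  [208,218): 10 bp
  [218,224): 6 bp
  [224,233): 9 bp
  [233,244): 11 bp
  [244,255): 11 bp
  [255,270): 15 bp

[1,6,6,6,6,7,7,7,8,8,9,9,9,9,10,10,10,11,11,11,11,13,15,15,15,18,22]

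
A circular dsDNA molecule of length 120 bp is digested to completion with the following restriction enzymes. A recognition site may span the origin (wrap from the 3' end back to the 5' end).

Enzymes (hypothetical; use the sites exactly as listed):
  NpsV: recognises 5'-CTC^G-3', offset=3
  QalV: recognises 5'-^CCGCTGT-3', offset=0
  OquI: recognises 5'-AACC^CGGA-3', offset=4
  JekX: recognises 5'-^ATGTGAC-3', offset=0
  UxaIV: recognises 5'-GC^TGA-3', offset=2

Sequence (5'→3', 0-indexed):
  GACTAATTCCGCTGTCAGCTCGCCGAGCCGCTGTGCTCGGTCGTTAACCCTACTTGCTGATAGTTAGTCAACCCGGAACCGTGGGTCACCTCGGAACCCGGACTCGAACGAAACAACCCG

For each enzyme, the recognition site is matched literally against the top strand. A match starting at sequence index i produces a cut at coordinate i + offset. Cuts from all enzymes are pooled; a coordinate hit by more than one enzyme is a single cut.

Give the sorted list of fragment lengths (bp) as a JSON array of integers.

Per-enzyme occurrences:
  NpsV (CTCG, off=3): starts [18, 35, 89, 102] → cuts [21, 38, 92, 105]
  QalV (CCGCTGT, off=0): starts [8, 27] → cuts [8, 27]
  OquI (AACCCGGA, off=4): starts [69, 94, 114] → cuts [73, 98, 118]
  JekX (ATGTGAC, off=0): no sites
  UxaIV (GCTGA, off=2): starts [55] → cuts [57]

All cut coordinates (distinct, sorted): [8, 21, 27, 38, 57, 73, 92, 98, 105, 118]

Fragment lengths:
  8→21: 13 bp
  21→27: 6 bp
  27→38: 11 bp
  38→57: 19 bp
  57→73: 16 bp
  73→92: 19 bp
  92→98: 6 bp
  98→105: 7 bp
  105→118: 13 bp
  118→8 (wrap): 120-118+8 = 10 bp

[6,6,7,10,11,13,13,16,19,19]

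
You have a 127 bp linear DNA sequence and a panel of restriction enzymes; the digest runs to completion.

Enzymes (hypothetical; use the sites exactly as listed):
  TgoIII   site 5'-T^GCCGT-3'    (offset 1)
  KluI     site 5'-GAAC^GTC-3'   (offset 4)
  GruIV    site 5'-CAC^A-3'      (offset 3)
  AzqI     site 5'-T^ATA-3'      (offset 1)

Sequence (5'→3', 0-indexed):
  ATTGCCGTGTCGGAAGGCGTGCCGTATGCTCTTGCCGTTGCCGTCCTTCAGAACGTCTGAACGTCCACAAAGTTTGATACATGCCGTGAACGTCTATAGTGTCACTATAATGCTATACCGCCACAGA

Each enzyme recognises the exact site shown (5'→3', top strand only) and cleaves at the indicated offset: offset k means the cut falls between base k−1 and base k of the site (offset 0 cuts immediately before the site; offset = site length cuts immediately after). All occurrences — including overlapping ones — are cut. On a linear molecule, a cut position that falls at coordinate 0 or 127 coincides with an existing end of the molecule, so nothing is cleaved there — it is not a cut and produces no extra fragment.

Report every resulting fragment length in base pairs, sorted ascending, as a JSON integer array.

Site scan:
  TgoIII (TGCCGT, off=1): starts [2, 19, 32, 38, 81] → cuts [3, 20, 33, 39, 82]
  KluI (GAACGTC, off=4): starts [50, 58, 87] → cuts [54, 62, 91]
  GruIV (CACA, off=3): starts [65, 121] → cuts [68, 124]
  AzqI (TATA, off=1): starts [94, 105, 113] → cuts [95, 106, 114]

Pooled cuts: [3, 20, 33, 39, 54, 62, 68, 82, 91, 95, 106, 114, 124]

Fragment lengths:
  [0,3): 3 bp
  [3,20): 17 bp
  [20,33): 13 bp
  [33,39): 6 bp
  [39,54): 15 bp
  [54,62): 8 bp
  [62,68): 6 bp
  [68,82): 14 bp
  [82,91): 9 bp
  [91,95): 4 bp
  [95,106): 11 bp
  [106,114): 8 bp
  [114,124): 10 bp
  [124,127): 3 bp

[3,3,4,6,6,8,8,9,10,11,13,14,15,17]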